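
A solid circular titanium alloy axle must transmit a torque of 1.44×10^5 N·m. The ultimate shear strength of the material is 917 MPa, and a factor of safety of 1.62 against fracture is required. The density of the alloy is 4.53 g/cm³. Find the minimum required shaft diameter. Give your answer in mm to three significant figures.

d = 109 mm

Allowable shear stress τ_allow = 917/1.62 = 566.0 MPa.
For a solid shaft τ = 16T/(πd³), so d³ = 16T/(π τ_allow) = 16×1.4400×10^8/(π×566.0) = 1.296×10^6 mm³.
d = (1.296×10^6)^(1/3) = 109.0 mm.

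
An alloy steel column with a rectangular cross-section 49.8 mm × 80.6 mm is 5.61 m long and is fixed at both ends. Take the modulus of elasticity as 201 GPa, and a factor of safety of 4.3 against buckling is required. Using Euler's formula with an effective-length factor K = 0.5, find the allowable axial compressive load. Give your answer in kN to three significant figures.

P_allow = 48.6 kN

Buckling occurs about the weak axis: I_min = h·b³/12 = 80.6×49.8³/12 = 829500 mm⁴ (b = 49.8 mm is the smaller dimension).
Effective length L_e = KL = 0.5×5.61 m = 2805 mm.
Euler critical load P_cr = π²EI/L_e² = π²×201000×829500/2805² = 209200 N.
P_allow = P_cr/n = 209200/4.3 = 48640 N.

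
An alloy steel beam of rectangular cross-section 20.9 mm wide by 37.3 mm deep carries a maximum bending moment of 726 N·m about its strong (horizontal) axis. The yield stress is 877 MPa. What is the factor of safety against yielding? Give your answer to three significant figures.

n = 5.85

Section modulus S = bh²/6 = 20.9×37.3²/6 = 4846 mm³.
σ = M/S = 726000/4846 = 149.8 MPa.
n = 877/149.8 = 5.854.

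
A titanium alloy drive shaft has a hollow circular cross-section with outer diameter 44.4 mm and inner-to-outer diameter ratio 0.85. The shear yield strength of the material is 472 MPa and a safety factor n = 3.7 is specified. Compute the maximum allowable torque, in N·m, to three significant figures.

τ_allow = 472/3.7 = 127.6 MPa.
For a hollow shaft T_allow = τ_allow·πd_o³(1−k⁴)/16 with 1−k⁴ = 0.4780, so πd_o³(1−k⁴)/16 = 8215 mm³.
T_allow = 127.6×8215 = 1.048×10^6 N·mm = 1048 N·m.

T_allow = 1050 N·m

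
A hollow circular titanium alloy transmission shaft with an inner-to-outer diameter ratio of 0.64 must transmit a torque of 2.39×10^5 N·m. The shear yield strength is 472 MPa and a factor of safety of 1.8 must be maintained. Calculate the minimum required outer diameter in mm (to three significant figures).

τ_allow = 472/1.8 = 262.2 MPa.
For a hollow shaft τ = 16T/[πd_o³(1−k⁴)] with k = 0.64, so 1−k⁴ = 0.8322.
d_o³ = 16T/[π τ_allow (1−k⁴)] = 16×2.3900×10^8/(π×262.2×0.8322) = 5.578×10^6 mm³.
d_o = 177.3 mm.

d_o = 177 mm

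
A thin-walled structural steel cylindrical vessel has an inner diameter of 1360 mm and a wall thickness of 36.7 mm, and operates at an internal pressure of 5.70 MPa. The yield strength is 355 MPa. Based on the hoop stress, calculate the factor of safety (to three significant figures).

n = 3.36

σ_h = pD/(2t) = 5.70×1360/(2×36.7) = 105.6 MPa.
n = 355/105.6 = 3.361.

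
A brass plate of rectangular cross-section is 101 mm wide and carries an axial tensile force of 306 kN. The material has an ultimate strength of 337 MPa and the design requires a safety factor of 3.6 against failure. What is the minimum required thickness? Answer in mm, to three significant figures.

σ_allow = 337/3.6 = 93.61 MPa.
Required area A = F/σ_allow = 306000/93.61 = 3269 mm².
t = A/w = 3269/101 = 32.36 mm.

t = 32.4 mm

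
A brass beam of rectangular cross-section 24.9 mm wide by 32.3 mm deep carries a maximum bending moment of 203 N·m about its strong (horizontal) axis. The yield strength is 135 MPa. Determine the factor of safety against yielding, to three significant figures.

n = 2.88

Section modulus S = bh²/6 = 24.9×32.3²/6 = 4330 mm³.
σ = M/S = 203000/4330 = 46.89 MPa.
n = 135/46.89 = 2.879.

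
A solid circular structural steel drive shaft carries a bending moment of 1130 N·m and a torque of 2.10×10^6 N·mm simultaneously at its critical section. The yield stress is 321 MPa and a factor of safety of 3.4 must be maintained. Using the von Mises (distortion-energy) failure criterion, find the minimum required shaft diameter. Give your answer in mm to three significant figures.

d = 61.4 mm

σ_allow = σ_y/n = 321/3.4 = 94.41 MPa.
For a solid shaft σ_b = 32M/(πd³) and τ = 16T/(πd³), so the von Mises stress is σ' = (16/πd³)·√(4M²+3T²).
√(4M²+3T²) = √(4×(1.130×10^6)² + 3×(2.100×10^6)²) = 4.282×10^6 N·mm.
d³ = 16×4.282×10^6/(π×94.41) = 231000 mm³.
d = 61.36 mm.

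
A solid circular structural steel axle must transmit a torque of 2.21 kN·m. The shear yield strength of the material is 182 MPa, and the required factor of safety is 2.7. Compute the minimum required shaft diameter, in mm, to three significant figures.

Allowable shear stress τ_allow = 182/2.7 = 67.41 MPa.
For a solid shaft τ = 16T/(πd³), so d³ = 16T/(π τ_allow) = 16×2210000/(π×67.41) = 167000 mm³.
d = (167000)^(1/3) = 55.07 mm.

d = 55.1 mm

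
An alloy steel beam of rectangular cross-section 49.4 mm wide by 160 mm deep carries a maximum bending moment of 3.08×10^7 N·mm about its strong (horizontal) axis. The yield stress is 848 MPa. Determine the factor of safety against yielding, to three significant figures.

n = 5.80

Section modulus S = bh²/6 = 49.4×160²/6 = 210800 mm³.
σ = M/S = 3.0800×10^7/210800 = 146.1 MPa.
n = 848/146.1 = 5.803.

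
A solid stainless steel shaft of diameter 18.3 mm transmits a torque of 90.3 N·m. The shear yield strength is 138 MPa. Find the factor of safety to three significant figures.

n = 1.84

τ = 16T/(πd³) = 16×90300/(π×18.3³) = 75.04 MPa.
n = τ_limit/τ = 138/75.04 = 1.839.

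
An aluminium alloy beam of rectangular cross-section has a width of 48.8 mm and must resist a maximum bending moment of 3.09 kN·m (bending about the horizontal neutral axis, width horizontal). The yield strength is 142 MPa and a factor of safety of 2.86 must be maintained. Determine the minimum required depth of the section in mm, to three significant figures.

σ_allow = 142/2.86 = 49.65 MPa.
For a rectangular section σ = 6M/(bh²), so h² = 6M/(b σ_allow) = 6×3090000/(48.8×49.65) = 7652 mm².
h = 87.47 mm.

h = 87.5 mm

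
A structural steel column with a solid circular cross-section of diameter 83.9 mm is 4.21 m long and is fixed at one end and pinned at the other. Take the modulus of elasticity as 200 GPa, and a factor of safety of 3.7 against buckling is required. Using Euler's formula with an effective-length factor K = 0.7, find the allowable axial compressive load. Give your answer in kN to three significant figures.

I = πd⁴/64 = π×83.9⁴/64 = 2.432×10^6 mm⁴.
Effective length L_e = KL = 0.7×4.21 m = 2947 mm.
Euler critical load P_cr = π²EI/L_e² = π²×200000×2.432×10^6/2947² = 552800 N.
P_allow = P_cr/n = 552800/3.7 = 149400 N.

P_allow = 149 kN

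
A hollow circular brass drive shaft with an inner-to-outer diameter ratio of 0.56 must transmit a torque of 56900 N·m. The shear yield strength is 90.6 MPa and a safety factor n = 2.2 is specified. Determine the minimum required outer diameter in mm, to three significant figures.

τ_allow = 90.6/2.2 = 41.18 MPa.
For a hollow shaft τ = 16T/[πd_o³(1−k⁴)] with k = 0.56, so 1−k⁴ = 0.9017.
d_o³ = 16T/[π τ_allow (1−k⁴)] = 16×5.6900×10^7/(π×41.18×0.9017) = 7.804×10^6 mm³.
d_o = 198.4 mm.

d_o = 198 mm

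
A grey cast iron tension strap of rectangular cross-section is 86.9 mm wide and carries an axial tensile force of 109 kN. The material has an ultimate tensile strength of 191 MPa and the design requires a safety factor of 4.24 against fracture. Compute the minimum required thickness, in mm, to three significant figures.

σ_allow = 191/4.24 = 45.05 MPa.
Required area A = F/σ_allow = 109000/45.05 = 2420 mm².
t = A/w = 2420/86.9 = 27.84 mm.

t = 27.8 mm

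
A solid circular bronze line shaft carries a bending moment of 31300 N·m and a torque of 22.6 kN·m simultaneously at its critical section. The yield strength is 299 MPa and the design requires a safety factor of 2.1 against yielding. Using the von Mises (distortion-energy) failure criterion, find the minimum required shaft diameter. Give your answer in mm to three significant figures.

d = 138 mm

σ_allow = σ_y/n = 299/2.1 = 142.4 MPa.
For a solid shaft σ_b = 32M/(πd³) and τ = 16T/(πd³), so the von Mises stress is σ' = (16/πd³)·√(4M²+3T²).
√(4M²+3T²) = √(4×(3.130×10^7)² + 3×(2.260×10^7)²) = 7.383×10^7 N·mm.
d³ = 16×7.383×10^7/(π×142.4) = 2.641×10^6 mm³.
d = 138.2 mm.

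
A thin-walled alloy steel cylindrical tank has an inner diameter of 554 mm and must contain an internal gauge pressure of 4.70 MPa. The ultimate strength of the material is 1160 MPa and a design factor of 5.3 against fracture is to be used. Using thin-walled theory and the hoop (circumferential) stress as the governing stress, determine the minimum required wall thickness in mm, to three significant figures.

t = 5.95 mm

σ_allow = 1160/5.3 = 218.9 MPa.
Hoop stress σ_h = pD/(2t), so t = pD/(2σ_allow) = 4.70×554/(2×218.9) = 5.948 mm.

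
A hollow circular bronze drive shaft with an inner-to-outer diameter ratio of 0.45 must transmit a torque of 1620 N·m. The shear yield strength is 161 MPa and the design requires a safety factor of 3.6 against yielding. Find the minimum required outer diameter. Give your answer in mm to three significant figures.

d_o = 57.7 mm

τ_allow = 161/3.6 = 44.72 MPa.
For a hollow shaft τ = 16T/[πd_o³(1−k⁴)] with k = 0.45, so 1−k⁴ = 0.9590.
d_o³ = 16T/[π τ_allow (1−k⁴)] = 16×1620000/(π×44.72×0.9590) = 192400 mm³.
d_o = 57.73 mm.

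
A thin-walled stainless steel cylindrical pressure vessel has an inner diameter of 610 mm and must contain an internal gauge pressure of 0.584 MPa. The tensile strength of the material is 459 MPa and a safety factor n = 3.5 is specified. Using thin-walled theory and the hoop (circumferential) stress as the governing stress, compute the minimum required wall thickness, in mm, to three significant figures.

σ_allow = 459/3.5 = 131.1 MPa.
Hoop stress σ_h = pD/(2t), so t = pD/(2σ_allow) = 0.584×610/(2×131.1) = 1.358 mm.

t = 1.36 mm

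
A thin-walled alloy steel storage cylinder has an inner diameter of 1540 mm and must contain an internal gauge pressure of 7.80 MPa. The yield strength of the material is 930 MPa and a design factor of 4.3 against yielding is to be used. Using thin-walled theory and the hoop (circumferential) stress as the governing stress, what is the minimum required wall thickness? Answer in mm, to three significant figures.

σ_allow = 930/4.3 = 216.3 MPa.
Hoop stress σ_h = pD/(2t), so t = pD/(2σ_allow) = 7.80×1540/(2×216.3) = 27.77 mm.

t = 27.8 mm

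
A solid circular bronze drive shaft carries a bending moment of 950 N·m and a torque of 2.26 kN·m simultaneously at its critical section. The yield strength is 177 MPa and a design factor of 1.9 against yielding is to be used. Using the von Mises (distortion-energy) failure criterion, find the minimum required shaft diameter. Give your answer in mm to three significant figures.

d = 62.0 mm

σ_allow = σ_y/n = 177/1.9 = 93.16 MPa.
For a solid shaft σ_b = 32M/(πd³) and τ = 16T/(πd³), so the von Mises stress is σ' = (16/πd³)·√(4M²+3T²).
√(4M²+3T²) = √(4×(950000)² + 3×(2.260×10^6)²) = 4.351×10^6 N·mm.
d³ = 16×4.351×10^6/(π×93.16) = 237900 mm³.
d = 61.96 mm.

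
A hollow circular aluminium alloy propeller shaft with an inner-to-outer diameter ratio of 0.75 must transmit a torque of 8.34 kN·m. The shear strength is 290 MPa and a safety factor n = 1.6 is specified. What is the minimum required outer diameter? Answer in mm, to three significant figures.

d_o = 70.0 mm

τ_allow = 290/1.6 = 181.2 MPa.
For a hollow shaft τ = 16T/[πd_o³(1−k⁴)] with k = 0.75, so 1−k⁴ = 0.6836.
d_o³ = 16T/[π τ_allow (1−k⁴)] = 16×8340000/(π×181.2×0.6836) = 342800 mm³.
d_o = 69.99 mm.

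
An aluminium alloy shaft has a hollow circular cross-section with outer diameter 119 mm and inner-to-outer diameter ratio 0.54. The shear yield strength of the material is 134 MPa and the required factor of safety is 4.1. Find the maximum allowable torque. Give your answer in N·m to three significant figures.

T_allow = 9890 N·m

τ_allow = 134/4.1 = 32.68 MPa.
For a hollow shaft T_allow = τ_allow·πd_o³(1−k⁴)/16 with 1−k⁴ = 0.9150, so πd_o³(1−k⁴)/16 = 302700 mm³.
T_allow = 32.68×302700 = 9.895×10^6 N·mm = 9895 N·m.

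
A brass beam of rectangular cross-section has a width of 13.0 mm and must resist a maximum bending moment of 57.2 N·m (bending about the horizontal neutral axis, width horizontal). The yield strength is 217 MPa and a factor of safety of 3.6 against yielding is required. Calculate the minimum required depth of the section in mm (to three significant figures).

σ_allow = 217/3.6 = 60.28 MPa.
For a rectangular section σ = 6M/(bh²), so h² = 6M/(b σ_allow) = 6×57200/(13.0×60.28) = 438.0 mm².
h = 20.93 mm.

h = 20.9 mm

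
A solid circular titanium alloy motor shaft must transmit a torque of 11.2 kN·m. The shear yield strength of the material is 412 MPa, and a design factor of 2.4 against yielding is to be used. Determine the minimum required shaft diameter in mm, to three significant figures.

d = 69.3 mm

Allowable shear stress τ_allow = 412/2.4 = 171.7 MPa.
For a solid shaft τ = 16T/(πd³), so d³ = 16T/(π τ_allow) = 16×1.1200×10^7/(π×171.7) = 332300 mm³.
d = (332300)^(1/3) = 69.26 mm.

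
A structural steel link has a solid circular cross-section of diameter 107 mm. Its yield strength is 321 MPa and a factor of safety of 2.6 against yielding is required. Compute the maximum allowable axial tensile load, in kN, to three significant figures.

F_allow = 1110 kN

σ_allow = 321/2.6 = 123.5 MPa.
A = πd²/4 = π×107²/4 = 8992 mm².
F_allow = σ_allow × A = 123.5×8992 = 1.110×10^6 N.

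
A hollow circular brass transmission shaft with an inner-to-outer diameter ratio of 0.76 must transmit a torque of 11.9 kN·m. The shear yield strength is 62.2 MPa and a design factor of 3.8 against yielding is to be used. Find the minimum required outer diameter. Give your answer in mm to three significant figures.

d_o = 177 mm

τ_allow = 62.2/3.8 = 16.37 MPa.
For a hollow shaft τ = 16T/[πd_o³(1−k⁴)] with k = 0.76, so 1−k⁴ = 0.6664.
d_o³ = 16T/[π τ_allow (1−k⁴)] = 16×1.1900×10^7/(π×16.37×0.6664) = 5.556×10^6 mm³.
d_o = 177.1 mm.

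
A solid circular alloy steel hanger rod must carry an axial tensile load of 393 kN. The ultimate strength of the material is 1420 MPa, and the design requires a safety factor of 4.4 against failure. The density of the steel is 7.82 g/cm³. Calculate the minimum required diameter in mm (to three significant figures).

d = 39.4 mm

Allowable stress σ_allow = 1420/4.4 = 322.7 MPa.
Required area A = F/σ_allow = 393000/322.7 = 1218 mm².
A = πd²/4 → d = √(4A/π) = 39.38 mm.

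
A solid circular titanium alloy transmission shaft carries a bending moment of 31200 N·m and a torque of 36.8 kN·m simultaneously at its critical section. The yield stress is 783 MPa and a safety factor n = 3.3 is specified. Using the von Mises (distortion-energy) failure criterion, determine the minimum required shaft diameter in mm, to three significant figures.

σ_allow = σ_y/n = 783/3.3 = 237.3 MPa.
For a solid shaft σ_b = 32M/(πd³) and τ = 16T/(πd³), so the von Mises stress is σ' = (16/πd³)·√(4M²+3T²).
√(4M²+3T²) = √(4×(3.120×10^7)² + 3×(3.680×10^7)²) = 8.920×10^7 N·mm.
d³ = 16×8.920×10^7/(π×237.3) = 1.915×10^6 mm³.
d = 124.2 mm.

d = 124 mm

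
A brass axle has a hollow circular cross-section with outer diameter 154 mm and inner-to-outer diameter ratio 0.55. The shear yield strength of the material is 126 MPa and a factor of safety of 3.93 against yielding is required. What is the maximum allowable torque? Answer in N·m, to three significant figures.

τ_allow = 126/3.93 = 32.06 MPa.
For a hollow shaft T_allow = τ_allow·πd_o³(1−k⁴)/16 with 1−k⁴ = 0.9085, so πd_o³(1−k⁴)/16 = 651500 mm³.
T_allow = 32.06×651500 = 2.089×10^7 N·mm = 20890 N·m.

T_allow = 20900 N·m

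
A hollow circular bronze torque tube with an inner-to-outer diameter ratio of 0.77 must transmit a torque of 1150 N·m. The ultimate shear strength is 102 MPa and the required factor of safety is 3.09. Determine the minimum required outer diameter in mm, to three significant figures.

d_o = 64.9 mm

τ_allow = 102/3.09 = 33.01 MPa.
For a hollow shaft τ = 16T/[πd_o³(1−k⁴)] with k = 0.77, so 1−k⁴ = 0.6485.
d_o³ = 16T/[π τ_allow (1−k⁴)] = 16×1150000/(π×33.01×0.6485) = 273600 mm³.
d_o = 64.92 mm.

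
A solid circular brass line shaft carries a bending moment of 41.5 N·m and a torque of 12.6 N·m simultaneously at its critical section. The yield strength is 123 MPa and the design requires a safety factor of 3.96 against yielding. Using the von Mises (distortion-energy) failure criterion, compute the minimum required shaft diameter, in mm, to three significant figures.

d = 24.1 mm

σ_allow = σ_y/n = 123/3.96 = 31.06 MPa.
For a solid shaft σ_b = 32M/(πd³) and τ = 16T/(πd³), so the von Mises stress is σ' = (16/πd³)·√(4M²+3T²).
√(4M²+3T²) = √(4×(41500)² + 3×(12600)²) = 85820 N·mm.
d³ = 16×85820/(π×31.06) = 14070 mm³.
d = 24.14 mm.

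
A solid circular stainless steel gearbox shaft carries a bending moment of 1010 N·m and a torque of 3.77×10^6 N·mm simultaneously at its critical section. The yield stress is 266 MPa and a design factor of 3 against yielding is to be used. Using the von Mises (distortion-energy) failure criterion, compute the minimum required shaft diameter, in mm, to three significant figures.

d = 73.2 mm

σ_allow = σ_y/n = 266/3 = 88.67 MPa.
For a solid shaft σ_b = 32M/(πd³) and τ = 16T/(πd³), so the von Mises stress is σ' = (16/πd³)·√(4M²+3T²).
√(4M²+3T²) = √(4×(1.010×10^6)² + 3×(3.770×10^6)²) = 6.835×10^6 N·mm.
d³ = 16×6.835×10^6/(π×88.67) = 392600 mm³.
d = 73.22 mm.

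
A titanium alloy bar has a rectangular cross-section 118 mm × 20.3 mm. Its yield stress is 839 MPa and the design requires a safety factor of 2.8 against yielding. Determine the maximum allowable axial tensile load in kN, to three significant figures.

σ_allow = 839/2.8 = 299.6 MPa.
A = 118×20.3 = 2395 mm².
F_allow = σ_allow × A = 299.6×2395 = 717800 N.

F_allow = 718 kN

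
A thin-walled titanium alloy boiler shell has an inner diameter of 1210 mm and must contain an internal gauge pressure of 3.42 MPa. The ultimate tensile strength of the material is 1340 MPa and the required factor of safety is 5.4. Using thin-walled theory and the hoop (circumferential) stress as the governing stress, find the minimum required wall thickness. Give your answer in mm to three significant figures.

t = 8.34 mm

σ_allow = 1340/5.4 = 248.1 MPa.
Hoop stress σ_h = pD/(2t), so t = pD/(2σ_allow) = 3.42×1210/(2×248.1) = 8.338 mm.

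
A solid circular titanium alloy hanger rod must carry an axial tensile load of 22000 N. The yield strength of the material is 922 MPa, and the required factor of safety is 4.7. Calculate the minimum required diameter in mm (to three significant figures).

Allowable stress σ_allow = 922/4.7 = 196.2 MPa.
Required area A = F/σ_allow = 22000/196.2 = 112.1 mm².
A = πd²/4 → d = √(4A/π) = 11.95 mm.

d = 11.9 mm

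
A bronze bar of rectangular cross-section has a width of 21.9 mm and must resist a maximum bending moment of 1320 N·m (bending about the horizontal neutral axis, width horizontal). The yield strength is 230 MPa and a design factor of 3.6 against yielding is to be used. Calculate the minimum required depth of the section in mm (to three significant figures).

σ_allow = 230/3.6 = 63.89 MPa.
For a rectangular section σ = 6M/(bh²), so h² = 6M/(b σ_allow) = 6×1320000/(21.9×63.89) = 5661 mm².
h = 75.24 mm.

h = 75.2 mm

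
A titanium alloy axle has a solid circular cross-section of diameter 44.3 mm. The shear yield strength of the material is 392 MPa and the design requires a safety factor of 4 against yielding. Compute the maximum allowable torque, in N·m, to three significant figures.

T_allow = 1670 N·m

τ_allow = 392/4 = 98.00 MPa.
For a solid shaft T_allow = τ_allow·πd³/16; πd³/16 = π×44.3³/16 = 17070 mm³.
T_allow = 98.00×17070 = 1.673×10^6 N·mm = 1673 N·m.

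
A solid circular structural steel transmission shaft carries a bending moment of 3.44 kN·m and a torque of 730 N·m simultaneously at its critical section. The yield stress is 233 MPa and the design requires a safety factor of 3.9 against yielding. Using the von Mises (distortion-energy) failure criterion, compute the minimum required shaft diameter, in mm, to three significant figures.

d = 84.2 mm

σ_allow = σ_y/n = 233/3.9 = 59.74 MPa.
For a solid shaft σ_b = 32M/(πd³) and τ = 16T/(πd³), so the von Mises stress is σ' = (16/πd³)·√(4M²+3T²).
√(4M²+3T²) = √(4×(3.440×10^6)² + 3×(730000)²) = 6.995×10^6 N·mm.
d³ = 16×6.995×10^6/(π×59.74) = 596300 mm³.
d = 84.17 mm.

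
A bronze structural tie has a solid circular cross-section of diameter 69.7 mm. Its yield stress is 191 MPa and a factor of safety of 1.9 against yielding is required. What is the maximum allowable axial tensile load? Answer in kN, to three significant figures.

σ_allow = 191/1.9 = 100.5 MPa.
A = πd²/4 = π×69.7²/4 = 3816 mm².
F_allow = σ_allow × A = 100.5×3816 = 383600 N.

F_allow = 384 kN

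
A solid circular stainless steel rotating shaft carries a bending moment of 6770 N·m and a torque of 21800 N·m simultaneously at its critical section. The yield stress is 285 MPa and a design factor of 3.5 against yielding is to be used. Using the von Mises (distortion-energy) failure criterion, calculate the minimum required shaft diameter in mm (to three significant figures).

d = 136 mm

σ_allow = σ_y/n = 285/3.5 = 81.43 MPa.
For a solid shaft σ_b = 32M/(πd³) and τ = 16T/(πd³), so the von Mises stress is σ' = (16/πd³)·√(4M²+3T²).
√(4M²+3T²) = √(4×(6.770×10^6)² + 3×(2.180×10^7)²) = 4.011×10^7 N·mm.
d³ = 16×4.011×10^7/(π×81.43) = 2.509×10^6 mm³.
d = 135.9 mm.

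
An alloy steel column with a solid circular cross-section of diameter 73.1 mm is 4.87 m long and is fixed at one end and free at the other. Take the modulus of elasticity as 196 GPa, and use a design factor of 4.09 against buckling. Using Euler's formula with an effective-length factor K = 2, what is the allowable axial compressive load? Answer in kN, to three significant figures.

I = πd⁴/64 = π×73.1⁴/64 = 1.402×10^6 mm⁴.
Effective length L_e = KL = 2×4.87 m = 9740 mm.
Euler critical load P_cr = π²EI/L_e² = π²×196000×1.402×10^6/9740² = 28580 N.
P_allow = P_cr/n = 28580/4.09 = 6988 N.

P_allow = 6.99 kN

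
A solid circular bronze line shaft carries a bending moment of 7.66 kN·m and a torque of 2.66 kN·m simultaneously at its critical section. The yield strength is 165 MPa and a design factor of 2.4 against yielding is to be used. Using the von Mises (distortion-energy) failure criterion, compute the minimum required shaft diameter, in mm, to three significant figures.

σ_allow = σ_y/n = 165/2.4 = 68.75 MPa.
For a solid shaft σ_b = 32M/(πd³) and τ = 16T/(πd³), so the von Mises stress is σ' = (16/πd³)·√(4M²+3T²).
√(4M²+3T²) = √(4×(7.660×10^6)² + 3×(2.660×10^6)²) = 1.600×10^7 N·mm.
d³ = 16×1.600×10^7/(π×68.75) = 1.185×10^6 mm³.
d = 105.8 mm.

d = 106 mm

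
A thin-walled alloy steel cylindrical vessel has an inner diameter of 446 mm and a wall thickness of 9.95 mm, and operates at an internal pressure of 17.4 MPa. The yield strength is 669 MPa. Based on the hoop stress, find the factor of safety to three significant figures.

n = 1.72

σ_h = pD/(2t) = 17.4×446/(2×9.95) = 390.0 MPa.
n = 669/390.0 = 1.716.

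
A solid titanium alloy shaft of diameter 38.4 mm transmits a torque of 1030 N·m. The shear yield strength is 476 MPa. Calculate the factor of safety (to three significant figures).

τ = 16T/(πd³) = 16×1030000/(π×38.4³) = 92.64 MPa.
n = τ_limit/τ = 476/92.64 = 5.138.

n = 5.14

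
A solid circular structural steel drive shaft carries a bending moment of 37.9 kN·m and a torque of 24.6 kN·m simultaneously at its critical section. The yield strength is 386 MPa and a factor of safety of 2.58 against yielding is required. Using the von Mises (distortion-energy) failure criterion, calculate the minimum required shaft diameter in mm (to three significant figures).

σ_allow = σ_y/n = 386/2.58 = 149.6 MPa.
For a solid shaft σ_b = 32M/(πd³) and τ = 16T/(πd³), so the von Mises stress is σ' = (16/πd³)·√(4M²+3T²).
√(4M²+3T²) = √(4×(3.790×10^7)² + 3×(2.460×10^7)²) = 8.695×10^7 N·mm.
d³ = 16×8.695×10^7/(π×149.6) = 2.960×10^6 mm³.
d = 143.6 mm.

d = 144 mm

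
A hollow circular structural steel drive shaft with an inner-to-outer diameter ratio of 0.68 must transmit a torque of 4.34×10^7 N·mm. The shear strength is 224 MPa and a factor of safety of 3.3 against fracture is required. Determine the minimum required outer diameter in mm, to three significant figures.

d_o = 161 mm

τ_allow = 224/3.3 = 67.88 MPa.
For a hollow shaft τ = 16T/[πd_o³(1−k⁴)] with k = 0.68, so 1−k⁴ = 0.7862.
d_o³ = 16T/[π τ_allow (1−k⁴)] = 16×4.3400×10^7/(π×67.88×0.7862) = 4.142×10^6 mm³.
d_o = 160.6 mm.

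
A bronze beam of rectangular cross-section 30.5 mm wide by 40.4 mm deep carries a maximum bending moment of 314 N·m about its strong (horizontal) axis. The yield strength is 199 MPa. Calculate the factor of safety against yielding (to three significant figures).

n = 5.26

Section modulus S = bh²/6 = 30.5×40.4²/6 = 8297 mm³.
σ = M/S = 314000/8297 = 37.85 MPa.
n = 199/37.85 = 5.258.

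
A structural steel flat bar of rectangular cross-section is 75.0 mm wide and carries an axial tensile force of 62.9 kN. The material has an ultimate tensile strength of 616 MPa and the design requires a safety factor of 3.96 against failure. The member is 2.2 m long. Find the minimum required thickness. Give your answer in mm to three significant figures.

t = 5.39 mm

σ_allow = 616/3.96 = 155.6 MPa.
Required area A = F/σ_allow = 62900/155.6 = 404.4 mm².
t = A/w = 404.4/75.0 = 5.391 mm.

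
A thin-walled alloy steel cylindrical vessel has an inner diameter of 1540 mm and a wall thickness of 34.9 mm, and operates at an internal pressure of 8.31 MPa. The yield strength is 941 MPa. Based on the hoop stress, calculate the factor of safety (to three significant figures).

σ_h = pD/(2t) = 8.31×1540/(2×34.9) = 183.3 MPa.
n = 941/183.3 = 5.132.

n = 5.13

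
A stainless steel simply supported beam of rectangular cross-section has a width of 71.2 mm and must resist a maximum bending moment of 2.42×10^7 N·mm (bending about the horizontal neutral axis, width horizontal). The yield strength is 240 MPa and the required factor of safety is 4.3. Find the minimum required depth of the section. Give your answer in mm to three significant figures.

h = 191 mm

σ_allow = 240/4.3 = 55.81 MPa.
For a rectangular section σ = 6M/(bh²), so h² = 6M/(b σ_allow) = 6×2.4200×10^7/(71.2×55.81) = 36540 mm².
h = 191.1 mm.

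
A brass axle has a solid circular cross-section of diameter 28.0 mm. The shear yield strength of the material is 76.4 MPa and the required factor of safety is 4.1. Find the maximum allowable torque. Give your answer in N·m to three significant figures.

T_allow = 80.3 N·m

τ_allow = 76.4/4.1 = 18.63 MPa.
For a solid shaft T_allow = τ_allow·πd³/16; πd³/16 = π×28.0³/16 = 4310 mm³.
T_allow = 18.63×4310 = 80320 N·mm = 80.32 N·m.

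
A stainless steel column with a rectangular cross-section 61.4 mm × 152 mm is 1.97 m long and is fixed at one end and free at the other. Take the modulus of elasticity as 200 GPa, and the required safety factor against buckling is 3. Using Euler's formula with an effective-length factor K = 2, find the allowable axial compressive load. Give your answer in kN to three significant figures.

P_allow = 124 kN

Buckling occurs about the weak axis: I_min = h·b³/12 = 152×61.4³/12 = 2.932×10^6 mm⁴ (b = 61.4 mm is the smaller dimension).
Effective length L_e = KL = 2×1.97 m = 3940 mm.
Euler critical load P_cr = π²EI/L_e² = π²×200000×2.932×10^6/3940² = 372800 N.
P_allow = P_cr/n = 372800/3 = 124300 N.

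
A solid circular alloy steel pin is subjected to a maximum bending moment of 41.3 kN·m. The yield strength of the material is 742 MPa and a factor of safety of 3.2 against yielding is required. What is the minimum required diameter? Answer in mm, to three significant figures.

d = 122 mm

σ_allow = 742/3.2 = 231.9 MPa.
For a solid circular section σ = 32M/(πd³), so d³ = 32M/(π σ_allow) = 32×4.1300×10^7/(π×231.9) = 1.814×10^6 mm³.
d = 122.0 mm.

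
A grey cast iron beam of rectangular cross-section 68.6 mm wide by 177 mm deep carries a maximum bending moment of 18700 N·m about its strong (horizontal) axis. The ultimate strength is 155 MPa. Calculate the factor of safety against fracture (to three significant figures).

Section modulus S = bh²/6 = 68.6×177²/6 = 358200 mm³.
σ = M/S = 1.8700×10^7/358200 = 52.21 MPa.
n = 155/52.21 = 2.969.

n = 2.97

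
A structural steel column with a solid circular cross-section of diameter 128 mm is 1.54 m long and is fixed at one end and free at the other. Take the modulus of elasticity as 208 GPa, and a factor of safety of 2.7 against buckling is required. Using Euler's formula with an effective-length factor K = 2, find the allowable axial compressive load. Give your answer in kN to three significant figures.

I = πd⁴/64 = π×128⁴/64 = 1.318×10^7 mm⁴.
Effective length L_e = KL = 2×1.54 m = 3080 mm.
Euler critical load P_cr = π²EI/L_e² = π²×208000×1.318×10^7/3080² = 2.851×10^6 N.
P_allow = P_cr/n = 2.851×10^6/2.7 = 1.056×10^6 N.

P_allow = 1060 kN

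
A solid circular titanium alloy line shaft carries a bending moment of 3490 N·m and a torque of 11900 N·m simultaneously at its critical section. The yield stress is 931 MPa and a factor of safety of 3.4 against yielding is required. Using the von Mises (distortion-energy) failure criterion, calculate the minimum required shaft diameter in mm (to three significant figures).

d = 74.0 mm

σ_allow = σ_y/n = 931/3.4 = 273.8 MPa.
For a solid shaft σ_b = 32M/(πd³) and τ = 16T/(πd³), so the von Mises stress is σ' = (16/πd³)·√(4M²+3T²).
√(4M²+3T²) = √(4×(3.490×10^6)² + 3×(1.190×10^7)²) = 2.176×10^7 N·mm.
d³ = 16×2.176×10^7/(π×273.8) = 404700 mm³.
d = 73.97 mm.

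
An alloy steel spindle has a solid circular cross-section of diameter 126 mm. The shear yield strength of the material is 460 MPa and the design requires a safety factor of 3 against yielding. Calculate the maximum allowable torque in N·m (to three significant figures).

τ_allow = 460/3 = 153.3 MPa.
For a solid shaft T_allow = τ_allow·πd³/16; πd³/16 = π×126³/16 = 392800 mm³.
T_allow = 153.3×392800 = 6.023×10^7 N·mm = 60230 N·m.

T_allow = 60200 N·m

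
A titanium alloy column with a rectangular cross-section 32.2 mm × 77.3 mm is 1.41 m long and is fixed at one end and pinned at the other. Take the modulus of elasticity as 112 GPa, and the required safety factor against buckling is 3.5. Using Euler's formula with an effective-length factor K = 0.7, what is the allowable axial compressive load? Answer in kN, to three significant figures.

P_allow = 69.7 kN

Buckling occurs about the weak axis: I_min = h·b³/12 = 77.3×32.2³/12 = 215100 mm⁴ (b = 32.2 mm is the smaller dimension).
Effective length L_e = KL = 0.7×1.41 m = 987.0 mm.
Euler critical load P_cr = π²EI/L_e² = π²×112000×215100/987.0² = 244000 N.
P_allow = P_cr/n = 244000/3.5 = 69720 N.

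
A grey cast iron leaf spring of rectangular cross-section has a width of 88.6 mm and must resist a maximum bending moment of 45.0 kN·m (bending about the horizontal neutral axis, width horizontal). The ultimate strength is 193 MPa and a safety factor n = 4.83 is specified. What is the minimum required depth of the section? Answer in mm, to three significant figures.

h = 276 mm

σ_allow = 193/4.83 = 39.96 MPa.
For a rectangular section σ = 6M/(bh²), so h² = 6M/(b σ_allow) = 6×4.5000×10^7/(88.6×39.96) = 76260 mm².
h = 276.2 mm.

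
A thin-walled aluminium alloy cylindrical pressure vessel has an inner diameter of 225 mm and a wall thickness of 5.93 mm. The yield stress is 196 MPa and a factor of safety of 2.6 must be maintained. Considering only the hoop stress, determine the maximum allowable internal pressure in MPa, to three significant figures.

p_allow = 3.97 MPa

σ_allow = 196/2.6 = 75.38 MPa.
σ_h = pD/(2t) → p_allow = 2σ_allow t/D = 2×75.38×5.93/225 = 3.974 MPa.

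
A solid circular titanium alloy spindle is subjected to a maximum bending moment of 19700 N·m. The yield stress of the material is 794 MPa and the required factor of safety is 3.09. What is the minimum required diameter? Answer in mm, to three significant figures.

σ_allow = 794/3.09 = 257.0 MPa.
For a solid circular section σ = 32M/(πd³), so d³ = 32M/(π σ_allow) = 32×1.9700×10^7/(π×257.0) = 780900 mm³.
d = 92.09 mm.

d = 92.1 mm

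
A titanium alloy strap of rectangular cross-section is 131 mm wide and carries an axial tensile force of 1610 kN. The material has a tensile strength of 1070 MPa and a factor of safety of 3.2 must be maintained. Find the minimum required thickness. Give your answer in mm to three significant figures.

t = 36.8 mm

σ_allow = 1070/3.2 = 334.4 MPa.
Required area A = F/σ_allow = 1610000/334.4 = 4815 mm².
t = A/w = 4815/131 = 36.76 mm.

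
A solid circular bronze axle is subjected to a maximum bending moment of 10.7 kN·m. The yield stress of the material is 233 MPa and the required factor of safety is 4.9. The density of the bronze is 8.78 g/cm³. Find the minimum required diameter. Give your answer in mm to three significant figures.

σ_allow = 233/4.9 = 47.55 MPa.
For a solid circular section σ = 32M/(πd³), so d³ = 32M/(π σ_allow) = 32×1.0700×10^7/(π×47.55) = 2.292×10^6 mm³.
d = 131.8 mm.

d = 132 mm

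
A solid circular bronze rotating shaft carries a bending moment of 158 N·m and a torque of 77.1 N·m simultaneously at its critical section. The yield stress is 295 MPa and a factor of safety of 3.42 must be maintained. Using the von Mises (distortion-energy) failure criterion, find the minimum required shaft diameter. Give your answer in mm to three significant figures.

d = 27.3 mm

σ_allow = σ_y/n = 295/3.42 = 86.26 MPa.
For a solid shaft σ_b = 32M/(πd³) and τ = 16T/(πd³), so the von Mises stress is σ' = (16/πd³)·√(4M²+3T²).
√(4M²+3T²) = √(4×(158000)² + 3×(77100)²) = 343100 N·mm.
d³ = 16×343100/(π×86.26) = 20260 mm³.
d = 27.26 mm.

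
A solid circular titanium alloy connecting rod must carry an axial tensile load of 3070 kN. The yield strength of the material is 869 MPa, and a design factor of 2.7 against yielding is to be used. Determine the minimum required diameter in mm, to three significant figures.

d = 110 mm

Allowable stress σ_allow = 869/2.7 = 321.9 MPa.
Required area A = F/σ_allow = 3070000/321.9 = 9539 mm².
A = πd²/4 → d = √(4A/π) = 110.2 mm.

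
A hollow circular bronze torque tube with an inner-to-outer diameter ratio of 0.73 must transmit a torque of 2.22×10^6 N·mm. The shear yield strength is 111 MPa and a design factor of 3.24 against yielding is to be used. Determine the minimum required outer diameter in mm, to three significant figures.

d_o = 77.2 mm

τ_allow = 111/3.24 = 34.26 MPa.
For a hollow shaft τ = 16T/[πd_o³(1−k⁴)] with k = 0.73, so 1−k⁴ = 0.7160.
d_o³ = 16T/[π τ_allow (1−k⁴)] = 16×2220000/(π×34.26×0.7160) = 460900 mm³.
d_o = 77.25 mm.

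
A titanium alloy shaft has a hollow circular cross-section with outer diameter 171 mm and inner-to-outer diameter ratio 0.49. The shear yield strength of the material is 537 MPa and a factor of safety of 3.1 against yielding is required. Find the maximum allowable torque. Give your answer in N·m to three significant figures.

T_allow = 1.60×10^5 N·m

τ_allow = 537/3.1 = 173.2 MPa.
For a hollow shaft T_allow = τ_allow·πd_o³(1−k⁴)/16 with 1−k⁴ = 0.9424, so πd_o³(1−k⁴)/16 = 925200 mm³.
T_allow = 173.2×925200 = 1.603×10^8 N·mm = 160300 N·m.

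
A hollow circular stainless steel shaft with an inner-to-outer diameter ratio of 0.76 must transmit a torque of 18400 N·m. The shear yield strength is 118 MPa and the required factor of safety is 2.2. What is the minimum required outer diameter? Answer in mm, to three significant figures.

d_o = 138 mm

τ_allow = 118/2.2 = 53.64 MPa.
For a hollow shaft τ = 16T/[πd_o³(1−k⁴)] with k = 0.76, so 1−k⁴ = 0.6664.
d_o³ = 16T/[π τ_allow (1−k⁴)] = 16×1.8400×10^7/(π×53.64×0.6664) = 2.622×10^6 mm³.
d_o = 137.9 mm.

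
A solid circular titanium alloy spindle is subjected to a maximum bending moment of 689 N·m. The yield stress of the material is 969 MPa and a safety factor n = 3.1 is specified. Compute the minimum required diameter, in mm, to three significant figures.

σ_allow = 969/3.1 = 312.6 MPa.
For a solid circular section σ = 32M/(πd³), so d³ = 32M/(π σ_allow) = 32×689000/(π×312.6) = 22450 mm³.
d = 28.21 mm.

d = 28.2 mm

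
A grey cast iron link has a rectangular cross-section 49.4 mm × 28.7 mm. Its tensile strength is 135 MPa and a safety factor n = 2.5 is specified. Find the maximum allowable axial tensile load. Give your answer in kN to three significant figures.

σ_allow = 135/2.5 = 54.00 MPa.
A = 49.4×28.7 = 1418 mm².
F_allow = σ_allow × A = 54.00×1418 = 76560 N.

F_allow = 76.6 kN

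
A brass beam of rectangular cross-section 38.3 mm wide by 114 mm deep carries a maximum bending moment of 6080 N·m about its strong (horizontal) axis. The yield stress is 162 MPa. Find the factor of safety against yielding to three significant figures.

n = 2.21

Section modulus S = bh²/6 = 38.3×114²/6 = 82960 mm³.
σ = M/S = 6080000/82960 = 73.29 MPa.
n = 162/73.29 = 2.210.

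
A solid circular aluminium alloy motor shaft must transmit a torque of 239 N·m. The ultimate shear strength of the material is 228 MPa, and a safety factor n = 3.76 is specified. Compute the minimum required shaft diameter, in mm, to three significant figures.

Allowable shear stress τ_allow = 228/3.76 = 60.64 MPa.
For a solid shaft τ = 16T/(πd³), so d³ = 16T/(π τ_allow) = 16×239000/(π×60.64) = 20070 mm³.
d = (20070)^(1/3) = 27.18 mm.

d = 27.2 mm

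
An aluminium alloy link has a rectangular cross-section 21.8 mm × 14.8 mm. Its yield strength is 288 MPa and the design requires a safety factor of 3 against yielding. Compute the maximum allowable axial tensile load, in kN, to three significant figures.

σ_allow = 288/3 = 96.00 MPa.
A = 21.8×14.8 = 322.6 mm².
F_allow = σ_allow × A = 96.00×322.6 = 30970 N.

F_allow = 31.0 kN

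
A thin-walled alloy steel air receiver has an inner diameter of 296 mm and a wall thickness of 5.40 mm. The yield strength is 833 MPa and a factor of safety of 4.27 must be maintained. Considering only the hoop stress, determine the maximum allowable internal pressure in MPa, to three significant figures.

σ_allow = 833/4.27 = 195.1 MPa.
σ_h = pD/(2t) → p_allow = 2σ_allow t/D = 2×195.1×5.40/296 = 7.118 MPa.

p_allow = 7.12 MPa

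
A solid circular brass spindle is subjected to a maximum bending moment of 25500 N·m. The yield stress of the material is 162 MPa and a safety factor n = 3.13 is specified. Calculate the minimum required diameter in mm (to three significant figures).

d = 171 mm

σ_allow = 162/3.13 = 51.76 MPa.
For a solid circular section σ = 32M/(πd³), so d³ = 32M/(π σ_allow) = 32×2.5500×10^7/(π×51.76) = 5.018×10^6 mm³.
d = 171.2 mm.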